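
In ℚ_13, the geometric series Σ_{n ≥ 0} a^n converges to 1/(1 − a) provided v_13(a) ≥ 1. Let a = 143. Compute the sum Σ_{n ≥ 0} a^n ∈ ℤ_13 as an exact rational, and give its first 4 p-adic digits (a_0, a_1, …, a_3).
Σ a^n = 1/(1 − a) = -1/142;  first 4 digits = (1, 11, 4, 1)

v_13(a) = 1 ≥ 1, so the series converges in ℤ_13 to 1/(1 − a) = 1/(1 − 143) = -1/142. Expand this rational in ℤ_13: compute digits iteratively via d_i = x_i mod 13, x_{i+1} = (x_i − d_i)/13. The first 4 digits are (1, 11, 4, 1).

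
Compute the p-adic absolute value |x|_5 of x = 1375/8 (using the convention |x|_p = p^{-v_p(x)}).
|1375/8|_5 = 1/125

Step 1 — compute v_5(x) by factoring powers of 5 out of the numerator and denominator: v_5(1375/8) = 3. Step 2 — apply |x|_p = p^{-v_p(x)} = 5^{-3} = 1/125.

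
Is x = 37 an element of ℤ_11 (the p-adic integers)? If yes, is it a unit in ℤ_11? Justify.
x ∈ ℤ_11^× (unit); v_11(x) = 0

ℤ_11 = {x ∈ ℚ_11 : v_11(x) ≥ 0} and ℤ_11^× = {x ∈ ℤ_11 : v_11(x) = 0}. Here v_11(37) = v_11(num) − v_11(den) = 0; compare against these criteria.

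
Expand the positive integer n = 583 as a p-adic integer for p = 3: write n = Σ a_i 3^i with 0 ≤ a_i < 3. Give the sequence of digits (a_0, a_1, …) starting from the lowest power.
(a_0, a_1, …) = (1, 2, 1, 0, 1, 2)

Repeated division by 3 gives the digits low-to-high: 583 = 1 + 2·3^1 + 1·3^2 + 1·3^4 + 2·3^5. Digit sequence: (1, 2, 1, 0, 1, 2).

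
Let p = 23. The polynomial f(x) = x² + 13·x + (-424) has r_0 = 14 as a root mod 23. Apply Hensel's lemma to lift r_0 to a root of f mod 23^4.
r_3 = 118395 (mod 279841)

Hensel: r_{i+1} = r_i − f(r_i)·(f′(r_i))^{-1} mod 23^{i+2}, f′(x) = 2x + 13. Iterate:
  r_0 = 14 (mod 23)
  r_1 = 428 (mod 529)
  r_2 = 8892 (mod 12167)
  r_3 = 118395 (mod 279841)
Final: r = 118395 satisfies f(r) ≡ 0 mod 23^4.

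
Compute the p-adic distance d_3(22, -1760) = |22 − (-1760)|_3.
d_3(22, -1760) = 1/81

Step 1 — x − y = 22 − (-1760) = 1782. Step 2 — v_3(1782) = 4 (factor: 1782 = (3^4 · 22); the sign does not affect v_p). Step 3 — |x − y|_3 = 3^{-4} = 1/81.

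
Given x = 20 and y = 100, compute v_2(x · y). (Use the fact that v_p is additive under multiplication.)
v_2(2000) = 4

v_p(x) = 2 (factor: 20 = 2^2 · 5); v_p(y) = 2 (factor: 100 = 2^2 · 25). Additivity: v_p(xy) = v_p(x) + v_p(y) = 2 + 2 = 4. (Direct check: xy = 2000 = 2^4 · (125).)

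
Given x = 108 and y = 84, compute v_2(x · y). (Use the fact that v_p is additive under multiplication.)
v_2(9072) = 4

v_p(x) = 2 (factor: 108 = 2^2 · 27); v_p(y) = 2 (factor: 84 = 2^2 · 21). Additivity: v_p(xy) = v_p(x) + v_p(y) = 2 + 2 = 4. (Direct check: xy = 9072 = 2^4 · (567).)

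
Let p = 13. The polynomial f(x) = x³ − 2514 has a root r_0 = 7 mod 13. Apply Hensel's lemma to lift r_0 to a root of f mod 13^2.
r_1 = 85 (mod 169)

Hensel: r_{i+1} = r_i − f(r_i)/f′(r_i) mod 13^{i+2}, where f′(x) = 3x². Iterate:
  r_0 = 7 (mod 13)
  r_1 = 85 (mod 169)
Final: r = 85 with f(r) ≡ 0 mod 13^2.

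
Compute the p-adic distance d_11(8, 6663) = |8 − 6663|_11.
d_11(8, 6663) = 1/1331

Step 1 — x − y = 8 − 6663 = -6655. Step 2 — v_11(-6655) = 3 (factor: -6655 = −(11^3 · 5); the sign does not affect v_p). Step 3 — |x − y|_11 = 11^{-3} = 1/1331.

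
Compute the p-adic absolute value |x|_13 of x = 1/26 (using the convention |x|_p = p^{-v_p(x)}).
|1/26|_13 = 13

Step 1 — compute v_13(x) by factoring powers of 13 out of the numerator and denominator: v_13(1/26) = -1. Step 2 — apply |x|_p = p^{-v_p(x)} = 13^{1} = 13.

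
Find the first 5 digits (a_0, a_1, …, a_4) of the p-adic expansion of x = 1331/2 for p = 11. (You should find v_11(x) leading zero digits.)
(a_0, …, a_4) = (0, 0, 0, 6, 5)

v_11(1331/2) = 3, so a_0 = ... = a_2 = 0. Factor out: x = 11^3 · u with u = 1/2 a unit in ℤ_11. Expand u iteratively via a_{v+i} = u_i mod 11, u_{i+1} = (u_i − a_{v+i})/11:
  u_0 = 1/2;  a_3 = 6;  u_1 = (u_0 − 6)/11 = -1/2
  u_1 = -1/2;  a_4 = 5;  u_2 = (u_1 − 5)/11 = -1/2
Digits: (0, 0, 0, 6, 5).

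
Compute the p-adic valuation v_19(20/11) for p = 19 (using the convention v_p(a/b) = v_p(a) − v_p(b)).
v_19(20/11) = 0

Factor powers of 19 from the numerator and denominator of the reduced fraction: 20 = 19^0 · 20 and 11 = 19^0 · 11. Apply v_p(a/b) = v_p(a) − v_p(b): v_19(20/11) = 0 − 0 = 0.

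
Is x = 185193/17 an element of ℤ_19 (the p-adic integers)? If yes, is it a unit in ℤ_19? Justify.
x ∈ ℤ_19 but not a unit; v_19(x) = 3 > 0

ℤ_19 = {x ∈ ℚ_19 : v_19(x) ≥ 0} and ℤ_19^× = {x ∈ ℤ_19 : v_19(x) = 0}. Here v_19(185193/17) = v_19(num) − v_19(den) = 3; compare against these criteria.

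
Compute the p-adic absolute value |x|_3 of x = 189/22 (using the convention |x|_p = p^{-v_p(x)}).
|189/22|_3 = 1/27

Step 1 — compute v_3(x) by factoring powers of 3 out of the numerator and denominator: v_3(189/22) = 3. Step 2 — apply |x|_p = p^{-v_p(x)} = 3^{-3} = 1/27.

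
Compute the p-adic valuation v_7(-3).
v_7(-3) = 0

v_7(n) is the largest exponent k such that 7^k divides n. Factor out: -3 = -7^0 · 3. (Sign doesn't affect v_p.) So v_7(-3) = 0.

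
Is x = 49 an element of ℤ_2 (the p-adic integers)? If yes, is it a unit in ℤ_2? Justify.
x ∈ ℤ_2^× (unit); v_2(x) = 0

ℤ_2 = {x ∈ ℚ_2 : v_2(x) ≥ 0} and ℤ_2^× = {x ∈ ℤ_2 : v_2(x) = 0}. Here v_2(49) = v_2(num) − v_2(den) = 0; compare against these criteria.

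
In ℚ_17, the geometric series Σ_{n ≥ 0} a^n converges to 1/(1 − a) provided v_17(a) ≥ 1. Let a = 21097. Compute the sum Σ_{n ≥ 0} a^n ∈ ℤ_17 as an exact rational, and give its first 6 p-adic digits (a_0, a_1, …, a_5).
Σ a^n = 1/(1 − a) = -1/21096;  first 6 digits = (1, 0, 5, 4, 8, 7)

v_17(a) = 2 ≥ 1, so the series converges in ℤ_17 to 1/(1 − a) = 1/(1 − 21097) = -1/21096. Expand this rational in ℤ_17: compute digits iteratively via d_i = x_i mod 17, x_{i+1} = (x_i − d_i)/17. The first 6 digits are (1, 0, 5, 4, 8, 7).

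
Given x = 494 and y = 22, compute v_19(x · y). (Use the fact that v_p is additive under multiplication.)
v_19(10868) = 1

v_p(x) = 1 (factor: 494 = 19^1 · 26); v_p(y) = 0 (factor: 22 = 19^0 · 22). Additivity: v_p(xy) = v_p(x) + v_p(y) = 1 + 0 = 1. (Direct check: xy = 10868 = 19^1 · (572).)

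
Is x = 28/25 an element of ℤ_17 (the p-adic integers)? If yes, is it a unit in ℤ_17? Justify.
x ∈ ℤ_17^× (unit); v_17(x) = 0

ℤ_17 = {x ∈ ℚ_17 : v_17(x) ≥ 0} and ℤ_17^× = {x ∈ ℤ_17 : v_17(x) = 0}. Here v_17(28/25) = v_17(num) − v_17(den) = 0; compare against these criteria.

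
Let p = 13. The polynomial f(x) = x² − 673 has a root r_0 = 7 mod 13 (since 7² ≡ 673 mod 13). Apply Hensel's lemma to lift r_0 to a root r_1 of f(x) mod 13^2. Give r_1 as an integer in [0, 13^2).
r_1 = 124 (mod 169)

Hensel's recurrence: r_{i+1} = r_i − f(r_i)·(f′(r_i))^{-1} mod 13^{i+2}, with f′(x) = 2x. Iterate:
  r_0 = 7 (mod 13)
  r_1 = 124 (mod 169)
Final: r_1 = 124, and one checks f(r_1) ≡ 0 mod 13^2.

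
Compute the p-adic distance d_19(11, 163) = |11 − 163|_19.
d_19(11, 163) = 1/19

Step 1 — x − y = 11 − 163 = -152. Step 2 — v_19(-152) = 1 (factor: -152 = −(19^1 · 8); the sign does not affect v_p). Step 3 — |x − y|_19 = 19^{-1} = 1/19.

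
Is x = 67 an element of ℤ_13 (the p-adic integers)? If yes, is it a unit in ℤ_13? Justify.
x ∈ ℤ_13^× (unit); v_13(x) = 0

ℤ_13 = {x ∈ ℚ_13 : v_13(x) ≥ 0} and ℤ_13^× = {x ∈ ℤ_13 : v_13(x) = 0}. Here v_13(67) = v_13(num) − v_13(den) = 0; compare against these criteria.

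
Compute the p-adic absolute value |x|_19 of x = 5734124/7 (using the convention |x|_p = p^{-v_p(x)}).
|5734124/7|_19 = 1/130321

Step 1 — compute v_19(x) by factoring powers of 19 out of the numerator and denominator: v_19(5734124/7) = 4. Step 2 — apply |x|_p = p^{-v_p(x)} = 19^{-4} = 1/130321.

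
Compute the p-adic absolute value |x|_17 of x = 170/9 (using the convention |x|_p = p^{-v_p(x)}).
|170/9|_17 = 1/17

Step 1 — compute v_17(x) by factoring powers of 17 out of the numerator and denominator: v_17(170/9) = 1. Step 2 — apply |x|_p = p^{-v_p(x)} = 17^{-1} = 1/17.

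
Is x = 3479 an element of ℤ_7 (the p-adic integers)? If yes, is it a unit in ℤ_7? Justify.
x ∈ ℤ_7 but not a unit; v_7(x) = 2 > 0

ℤ_7 = {x ∈ ℚ_7 : v_7(x) ≥ 0} and ℤ_7^× = {x ∈ ℤ_7 : v_7(x) = 0}. Here v_7(3479) = v_7(num) − v_7(den) = 2; compare against these criteria.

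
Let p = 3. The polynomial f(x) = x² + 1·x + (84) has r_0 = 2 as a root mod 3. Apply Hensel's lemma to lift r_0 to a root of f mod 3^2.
r_1 = 2 (mod 9)

Hensel: r_{i+1} = r_i − f(r_i)·(f′(r_i))^{-1} mod 3^{i+2}, f′(x) = 2x + 1. Iterate:
  r_0 = 2 (mod 3)
  r_1 = 2 (mod 9)
Final: r = 2 satisfies f(r) ≡ 0 mod 3^2.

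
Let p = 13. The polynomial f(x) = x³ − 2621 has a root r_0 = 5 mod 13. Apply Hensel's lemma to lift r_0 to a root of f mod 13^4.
r_3 = 15735 (mod 28561)

Hensel: r_{i+1} = r_i − f(r_i)/f′(r_i) mod 13^{i+2}, where f′(x) = 3x². Iterate:
  r_0 = 5 (mod 13)
  r_1 = 18 (mod 169)
  r_2 = 356 (mod 2197)
  r_3 = 15735 (mod 28561)
Final: r = 15735 with f(r) ≡ 0 mod 13^4.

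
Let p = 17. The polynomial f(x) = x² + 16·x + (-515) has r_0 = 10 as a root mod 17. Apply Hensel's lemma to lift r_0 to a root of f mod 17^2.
r_1 = 282 (mod 289)

Hensel: r_{i+1} = r_i − f(r_i)·(f′(r_i))^{-1} mod 17^{i+2}, f′(x) = 2x + 16. Iterate:
  r_0 = 10 (mod 17)
  r_1 = 282 (mod 289)
Final: r = 282 satisfies f(r) ≡ 0 mod 17^2.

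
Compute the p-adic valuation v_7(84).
v_7(84) = 1

v_7(n) is the largest exponent k such that 7^k divides n. Factor out: 84 = 7^1 · 12. (Sign doesn't affect v_p.) So v_7(84) = 1.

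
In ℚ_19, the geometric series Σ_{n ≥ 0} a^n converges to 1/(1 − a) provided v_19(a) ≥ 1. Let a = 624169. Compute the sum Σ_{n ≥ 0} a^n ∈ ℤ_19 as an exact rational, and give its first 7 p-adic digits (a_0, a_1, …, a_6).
Σ a^n = 1/(1 − a) = -1/624168;  first 7 digits = (1, 0, 0, 15, 4, 0, 16)

v_19(a) = 3 ≥ 1, so the series converges in ℤ_19 to 1/(1 − a) = 1/(1 − 624169) = -1/624168. Expand this rational in ℤ_19: compute digits iteratively via d_i = x_i mod 19, x_{i+1} = (x_i − d_i)/19. The first 7 digits are (1, 0, 0, 15, 4, 0, 16).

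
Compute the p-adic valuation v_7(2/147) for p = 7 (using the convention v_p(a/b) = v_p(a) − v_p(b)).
v_7(2/147) = -2

Factor powers of 7 from the numerator and denominator of the reduced fraction: 2 = 7^0 · 2 and 147 = 7^2 · 3. Apply v_p(a/b) = v_p(a) − v_p(b): v_7(2/147) = 0 − 2 = -2.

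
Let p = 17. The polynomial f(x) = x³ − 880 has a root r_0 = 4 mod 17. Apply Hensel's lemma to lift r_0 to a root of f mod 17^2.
r_1 = 21 (mod 289)

Hensel: r_{i+1} = r_i − f(r_i)/f′(r_i) mod 17^{i+2}, where f′(x) = 3x². Iterate:
  r_0 = 4 (mod 17)
  r_1 = 21 (mod 289)
Final: r = 21 with f(r) ≡ 0 mod 17^2.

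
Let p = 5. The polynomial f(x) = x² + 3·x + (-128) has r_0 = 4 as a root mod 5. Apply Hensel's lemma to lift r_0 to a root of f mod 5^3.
r_2 = 104 (mod 125)

Hensel: r_{i+1} = r_i − f(r_i)·(f′(r_i))^{-1} mod 5^{i+2}, f′(x) = 2x + 3. Iterate:
  r_0 = 4 (mod 5)
  r_1 = 4 (mod 25)
  r_2 = 104 (mod 125)
Final: r = 104 satisfies f(r) ≡ 0 mod 5^3.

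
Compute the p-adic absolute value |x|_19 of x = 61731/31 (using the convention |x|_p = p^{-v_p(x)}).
|61731/31|_19 = 1/6859

Step 1 — compute v_19(x) by factoring powers of 19 out of the numerator and denominator: v_19(61731/31) = 3. Step 2 — apply |x|_p = p^{-v_p(x)} = 19^{-3} = 1/6859.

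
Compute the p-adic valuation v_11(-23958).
v_11(-23958) = 3

v_11(n) is the largest exponent k such that 11^k divides n. Factor out: -23958 = -11^3 · 18. (Sign doesn't affect v_p.) So v_11(-23958) = 3.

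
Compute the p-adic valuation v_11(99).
v_11(99) = 1

v_11(n) is the largest exponent k such that 11^k divides n. Factor out: 99 = 11^1 · 9. (Sign doesn't affect v_p.) So v_11(99) = 1.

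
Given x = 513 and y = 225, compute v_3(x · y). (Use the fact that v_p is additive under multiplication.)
v_3(115425) = 5

v_p(x) = 3 (factor: 513 = 3^3 · 19); v_p(y) = 2 (factor: 225 = 3^2 · 25). Additivity: v_p(xy) = v_p(x) + v_p(y) = 3 + 2 = 5. (Direct check: xy = 115425 = 3^5 · (475).)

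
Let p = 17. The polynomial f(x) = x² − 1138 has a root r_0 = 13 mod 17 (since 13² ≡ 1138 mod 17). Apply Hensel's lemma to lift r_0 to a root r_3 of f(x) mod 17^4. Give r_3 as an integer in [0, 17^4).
r_3 = 75357 (mod 83521)

Hensel's recurrence: r_{i+1} = r_i − f(r_i)·(f′(r_i))^{-1} mod 17^{i+2}, with f′(x) = 2x. Iterate:
  r_0 = 13 (mod 17)
  r_1 = 217 (mod 289)
  r_2 = 1662 (mod 4913)
  r_3 = 75357 (mod 83521)
Final: r_3 = 75357, and one checks f(r_3) ≡ 0 mod 17^4.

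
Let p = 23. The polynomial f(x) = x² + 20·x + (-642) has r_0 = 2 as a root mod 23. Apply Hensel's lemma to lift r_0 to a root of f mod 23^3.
r_2 = 6419 (mod 12167)

Hensel: r_{i+1} = r_i − f(r_i)·(f′(r_i))^{-1} mod 23^{i+2}, f′(x) = 2x + 20. Iterate:
  r_0 = 2 (mod 23)
  r_1 = 71 (mod 529)
  r_2 = 6419 (mod 12167)
Final: r = 6419 satisfies f(r) ≡ 0 mod 23^3.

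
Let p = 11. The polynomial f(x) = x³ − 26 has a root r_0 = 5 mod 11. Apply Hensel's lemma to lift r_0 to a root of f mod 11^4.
r_3 = 7859 (mod 14641)

Hensel: r_{i+1} = r_i − f(r_i)/f′(r_i) mod 11^{i+2}, where f′(x) = 3x². Iterate:
  r_0 = 5 (mod 11)
  r_1 = 115 (mod 121)
  r_2 = 1204 (mod 1331)
  r_3 = 7859 (mod 14641)
Final: r = 7859 with f(r) ≡ 0 mod 11^4.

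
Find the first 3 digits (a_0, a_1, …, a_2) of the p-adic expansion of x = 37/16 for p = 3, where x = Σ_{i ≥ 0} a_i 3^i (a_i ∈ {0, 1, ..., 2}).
(a_0, …, a_2) = (1, 1, 0)

v_3(37/16) = 0 (numerator and denominator both coprime to 3), so x ∈ ℤ_3^×. Compute digits iteratively via a_i = x_i mod 3, x_{i+1} = (x_i − a_i)/3, with x_0 = x:
  x_0 = 37/16;  a_0 = 1;  x_1 = (x_0 − 1)/3 = 7/16
  x_1 = 7/16;  a_1 = 1;  x_2 = (x_1 − 1)/3 = -3/16
  x_2 = -3/16;  a_2 = 0;  x_3 = (x_2 − 0)/3 = -1/16
Digits: (1, 1, 0).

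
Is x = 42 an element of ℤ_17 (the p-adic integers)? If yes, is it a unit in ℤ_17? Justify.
x ∈ ℤ_17^× (unit); v_17(x) = 0

ℤ_17 = {x ∈ ℚ_17 : v_17(x) ≥ 0} and ℤ_17^× = {x ∈ ℤ_17 : v_17(x) = 0}. Here v_17(42) = v_17(num) − v_17(den) = 0; compare against these criteria.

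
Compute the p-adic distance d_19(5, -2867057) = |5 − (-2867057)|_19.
d_19(5, -2867057) = 1/130321

Step 1 — x − y = 5 − (-2867057) = 2867062. Step 2 — v_19(2867062) = 4 (factor: 2867062 = (19^4 · 22); the sign does not affect v_p). Step 3 — |x − y|_19 = 19^{-4} = 1/130321.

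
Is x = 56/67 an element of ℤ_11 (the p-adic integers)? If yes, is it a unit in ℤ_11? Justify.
x ∈ ℤ_11^× (unit); v_11(x) = 0

ℤ_11 = {x ∈ ℚ_11 : v_11(x) ≥ 0} and ℤ_11^× = {x ∈ ℤ_11 : v_11(x) = 0}. Here v_11(56/67) = v_11(num) − v_11(den) = 0; compare against these criteria.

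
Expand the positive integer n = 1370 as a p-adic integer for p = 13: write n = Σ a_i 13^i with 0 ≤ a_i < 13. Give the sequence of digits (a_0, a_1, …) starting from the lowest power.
(a_0, a_1, …) = (5, 1, 8)

Repeated division by 13 gives the digits low-to-high: 1370 = 5 + 1·13^1 + 8·13^2. Digit sequence: (5, 1, 8).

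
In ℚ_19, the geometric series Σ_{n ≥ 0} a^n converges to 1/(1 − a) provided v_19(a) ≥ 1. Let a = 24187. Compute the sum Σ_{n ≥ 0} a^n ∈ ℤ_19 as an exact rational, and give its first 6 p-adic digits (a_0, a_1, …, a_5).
Σ a^n = 1/(1 − a) = -1/24186;  first 6 digits = (1, 0, 10, 3, 5, 8)

v_19(a) = 2 ≥ 1, so the series converges in ℤ_19 to 1/(1 − a) = 1/(1 − 24187) = -1/24186. Expand this rational in ℤ_19: compute digits iteratively via d_i = x_i mod 19, x_{i+1} = (x_i − d_i)/19. The first 6 digits are (1, 0, 10, 3, 5, 8).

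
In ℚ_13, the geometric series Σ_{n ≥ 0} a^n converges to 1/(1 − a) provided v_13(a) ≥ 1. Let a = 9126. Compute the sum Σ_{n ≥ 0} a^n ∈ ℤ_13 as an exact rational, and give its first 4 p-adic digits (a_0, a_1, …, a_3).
Σ a^n = 1/(1 − a) = -1/9125;  first 4 digits = (1, 0, 2, 4)

v_13(a) = 2 ≥ 1, so the series converges in ℤ_13 to 1/(1 − a) = 1/(1 − 9126) = -1/9125. Expand this rational in ℤ_13: compute digits iteratively via d_i = x_i mod 13, x_{i+1} = (x_i − d_i)/13. The first 4 digits are (1, 0, 2, 4).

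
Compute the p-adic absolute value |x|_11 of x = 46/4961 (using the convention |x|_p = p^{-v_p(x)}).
|46/4961|_11 = 121

Step 1 — compute v_11(x) by factoring powers of 11 out of the numerator and denominator: v_11(46/4961) = -2. Step 2 — apply |x|_p = p^{-v_p(x)} = 11^{2} = 121.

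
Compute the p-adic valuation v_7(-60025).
v_7(-60025) = 4

v_7(n) is the largest exponent k such that 7^k divides n. Factor out: -60025 = -7^4 · 25. (Sign doesn't affect v_p.) So v_7(-60025) = 4.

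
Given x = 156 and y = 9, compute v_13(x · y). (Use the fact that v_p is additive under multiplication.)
v_13(1404) = 1

v_p(x) = 1 (factor: 156 = 13^1 · 12); v_p(y) = 0 (factor: 9 = 13^0 · 9). Additivity: v_p(xy) = v_p(x) + v_p(y) = 1 + 0 = 1. (Direct check: xy = 1404 = 13^1 · (108).)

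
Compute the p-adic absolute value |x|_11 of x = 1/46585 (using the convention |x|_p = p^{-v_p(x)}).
|1/46585|_11 = 1331

Step 1 — compute v_11(x) by factoring powers of 11 out of the numerator and denominator: v_11(1/46585) = -3. Step 2 — apply |x|_p = p^{-v_p(x)} = 11^{3} = 1331.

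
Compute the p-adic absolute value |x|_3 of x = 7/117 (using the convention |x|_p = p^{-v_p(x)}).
|7/117|_3 = 9

Step 1 — compute v_3(x) by factoring powers of 3 out of the numerator and denominator: v_3(7/117) = -2. Step 2 — apply |x|_p = p^{-v_p(x)} = 3^{2} = 9.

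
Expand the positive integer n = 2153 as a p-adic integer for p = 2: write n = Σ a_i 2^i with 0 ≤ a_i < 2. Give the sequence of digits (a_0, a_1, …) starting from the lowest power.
(a_0, a_1, …) = (1, 0, 0, 1, 0, 1, 1, 0, 0, 0, 0, 1)

Repeated division by 2 gives the digits low-to-high: 2153 = 1 + 1·2^3 + 1·2^5 + 1·2^6 + 1·2^11. Digit sequence: (1, 0, 0, 1, 0, 1, 1, 0, 0, 0, 0, 1).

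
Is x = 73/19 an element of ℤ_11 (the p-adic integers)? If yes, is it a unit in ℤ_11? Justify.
x ∈ ℤ_11^× (unit); v_11(x) = 0

ℤ_11 = {x ∈ ℚ_11 : v_11(x) ≥ 0} and ℤ_11^× = {x ∈ ℤ_11 : v_11(x) = 0}. Here v_11(73/19) = v_11(num) − v_11(den) = 0; compare against these criteria.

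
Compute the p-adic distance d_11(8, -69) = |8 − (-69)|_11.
d_11(8, -69) = 1/11

Step 1 — x − y = 8 − (-69) = 77. Step 2 — v_11(77) = 1 (factor: 77 = (11^1 · 7); the sign does not affect v_p). Step 3 — |x − y|_11 = 11^{-1} = 1/11.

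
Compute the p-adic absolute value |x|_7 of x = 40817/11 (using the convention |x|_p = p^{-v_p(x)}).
|40817/11|_7 = 1/2401

Step 1 — compute v_7(x) by factoring powers of 7 out of the numerator and denominator: v_7(40817/11) = 4. Step 2 — apply |x|_p = p^{-v_p(x)} = 7^{-4} = 1/2401.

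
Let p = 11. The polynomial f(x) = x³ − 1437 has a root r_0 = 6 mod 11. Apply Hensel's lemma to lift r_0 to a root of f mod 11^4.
r_3 = 11677 (mod 14641)

Hensel: r_{i+1} = r_i − f(r_i)/f′(r_i) mod 11^{i+2}, where f′(x) = 3x². Iterate:
  r_0 = 6 (mod 11)
  r_1 = 61 (mod 121)
  r_2 = 1029 (mod 1331)
  r_3 = 11677 (mod 14641)
Final: r = 11677 with f(r) ≡ 0 mod 11^4.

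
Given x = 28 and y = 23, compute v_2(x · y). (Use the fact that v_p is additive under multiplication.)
v_2(644) = 2

v_p(x) = 2 (factor: 28 = 2^2 · 7); v_p(y) = 0 (factor: 23 = 2^0 · 23). Additivity: v_p(xy) = v_p(x) + v_p(y) = 2 + 0 = 2. (Direct check: xy = 644 = 2^2 · (161).)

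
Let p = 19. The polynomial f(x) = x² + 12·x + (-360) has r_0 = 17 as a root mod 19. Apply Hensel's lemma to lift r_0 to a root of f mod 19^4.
r_3 = 113580 (mod 130321)

Hensel: r_{i+1} = r_i − f(r_i)·(f′(r_i))^{-1} mod 19^{i+2}, f′(x) = 2x + 12. Iterate:
  r_0 = 17 (mod 19)
  r_1 = 226 (mod 361)
  r_2 = 3836 (mod 6859)
  r_3 = 113580 (mod 130321)
Final: r = 113580 satisfies f(r) ≡ 0 mod 19^4.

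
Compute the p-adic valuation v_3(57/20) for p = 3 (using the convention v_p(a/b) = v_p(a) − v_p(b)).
v_3(57/20) = 1

Factor powers of 3 from the numerator and denominator of the reduced fraction: 57 = 3^1 · 19 and 20 = 3^0 · 20. Apply v_p(a/b) = v_p(a) − v_p(b): v_3(57/20) = 1 − 0 = 1.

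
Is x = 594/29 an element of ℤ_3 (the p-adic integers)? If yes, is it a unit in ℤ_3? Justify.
x ∈ ℤ_3 but not a unit; v_3(x) = 3 > 0

ℤ_3 = {x ∈ ℚ_3 : v_3(x) ≥ 0} and ℤ_3^× = {x ∈ ℤ_3 : v_3(x) = 0}. Here v_3(594/29) = v_3(num) − v_3(den) = 3; compare against these criteria.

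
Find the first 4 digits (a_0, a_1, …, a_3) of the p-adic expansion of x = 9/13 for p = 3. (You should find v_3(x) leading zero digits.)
(a_0, …, a_3) = (0, 0, 1, 2)

v_3(9/13) = 2, so a_0 = ... = a_1 = 0. Factor out: x = 3^2 · u with u = 1/13 a unit in ℤ_3. Expand u iteratively via a_{v+i} = u_i mod 3, u_{i+1} = (u_i − a_{v+i})/3:
  u_0 = 1/13;  a_2 = 1;  u_1 = (u_0 − 1)/3 = -4/13
  u_1 = -4/13;  a_3 = 2;  u_2 = (u_1 − 2)/3 = -10/13
Digits: (0, 0, 1, 2).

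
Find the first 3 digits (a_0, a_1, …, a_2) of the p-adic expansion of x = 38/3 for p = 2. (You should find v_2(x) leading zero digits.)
(a_0, …, a_2) = (0, 1, 0)

v_2(38/3) = 1, so a_0 = ... = a_0 = 0. Factor out: x = 2^1 · u with u = 19/3 a unit in ℤ_2. Expand u iteratively via a_{v+i} = u_i mod 2, u_{i+1} = (u_i − a_{v+i})/2:
  u_0 = 19/3;  a_1 = 1;  u_1 = (u_0 − 1)/2 = 8/3
  u_1 = 8/3;  a_2 = 0;  u_2 = (u_1 − 0)/2 = 4/3
Digits: (0, 1, 0).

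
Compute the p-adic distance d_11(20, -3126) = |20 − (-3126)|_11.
d_11(20, -3126) = 1/121

Step 1 — x − y = 20 − (-3126) = 3146. Step 2 — v_11(3146) = 2 (factor: 3146 = (11^2 · 26); the sign does not affect v_p). Step 3 — |x − y|_11 = 11^{-2} = 1/121.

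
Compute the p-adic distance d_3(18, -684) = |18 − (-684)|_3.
d_3(18, -684) = 1/27

Step 1 — x − y = 18 − (-684) = 702. Step 2 — v_3(702) = 3 (factor: 702 = (3^3 · 26); the sign does not affect v_p). Step 3 — |x − y|_3 = 3^{-3} = 1/27.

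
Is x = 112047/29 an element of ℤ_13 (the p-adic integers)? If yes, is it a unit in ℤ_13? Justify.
x ∈ ℤ_13 but not a unit; v_13(x) = 3 > 0

ℤ_13 = {x ∈ ℚ_13 : v_13(x) ≥ 0} and ℤ_13^× = {x ∈ ℤ_13 : v_13(x) = 0}. Here v_13(112047/29) = v_13(num) − v_13(den) = 3; compare against these criteria.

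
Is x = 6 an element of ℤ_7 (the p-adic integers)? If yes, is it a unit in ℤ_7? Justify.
x ∈ ℤ_7^× (unit); v_7(x) = 0

ℤ_7 = {x ∈ ℚ_7 : v_7(x) ≥ 0} and ℤ_7^× = {x ∈ ℤ_7 : v_7(x) = 0}. Here v_7(6) = v_7(num) − v_7(den) = 0; compare against these criteria.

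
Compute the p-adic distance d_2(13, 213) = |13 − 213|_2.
d_2(13, 213) = 1/8

Step 1 — x − y = 13 − 213 = -200. Step 2 — v_2(-200) = 3 (factor: -200 = −(2^3 · 25); the sign does not affect v_p). Step 3 — |x − y|_2 = 2^{-3} = 1/8.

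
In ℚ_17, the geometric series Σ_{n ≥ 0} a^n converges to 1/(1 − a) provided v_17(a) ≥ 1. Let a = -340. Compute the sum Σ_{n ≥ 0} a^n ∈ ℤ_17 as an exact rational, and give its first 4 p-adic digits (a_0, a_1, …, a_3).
Σ a^n = 1/(1 − a) = 1/341;  first 4 digits = (1, 14, 7, 13)

v_17(a) = 1 ≥ 1, so the series converges in ℤ_17 to 1/(1 − a) = 1/(1 − (-340)) = 1/341. Expand this rational in ℤ_17: compute digits iteratively via d_i = x_i mod 17, x_{i+1} = (x_i − d_i)/17. The first 4 digits are (1, 14, 7, 13).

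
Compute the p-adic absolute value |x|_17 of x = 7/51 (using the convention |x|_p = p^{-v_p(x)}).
|7/51|_17 = 17

Step 1 — compute v_17(x) by factoring powers of 17 out of the numerator and denominator: v_17(7/51) = -1. Step 2 — apply |x|_p = p^{-v_p(x)} = 17^{1} = 17.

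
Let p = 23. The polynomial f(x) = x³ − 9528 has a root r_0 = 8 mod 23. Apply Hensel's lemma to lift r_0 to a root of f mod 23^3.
r_2 = 9599 (mod 12167)

Hensel: r_{i+1} = r_i − f(r_i)/f′(r_i) mod 23^{i+2}, where f′(x) = 3x². Iterate:
  r_0 = 8 (mod 23)
  r_1 = 77 (mod 529)
  r_2 = 9599 (mod 12167)
Final: r = 9599 with f(r) ≡ 0 mod 23^3.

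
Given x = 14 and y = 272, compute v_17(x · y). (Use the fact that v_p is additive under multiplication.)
v_17(3808) = 1

v_p(x) = 0 (factor: 14 = 17^0 · 14); v_p(y) = 1 (factor: 272 = 17^1 · 16). Additivity: v_p(xy) = v_p(x) + v_p(y) = 0 + 1 = 1. (Direct check: xy = 3808 = 17^1 · (224).)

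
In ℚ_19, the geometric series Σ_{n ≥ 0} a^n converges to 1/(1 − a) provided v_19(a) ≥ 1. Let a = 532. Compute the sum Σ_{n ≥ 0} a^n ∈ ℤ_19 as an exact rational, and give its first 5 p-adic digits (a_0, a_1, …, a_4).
Σ a^n = 1/(1 − a) = -1/531;  first 5 digits = (1, 9, 6, 10, 4)

v_19(a) = 1 ≥ 1, so the series converges in ℤ_19 to 1/(1 − a) = 1/(1 − 532) = -1/531. Expand this rational in ℤ_19: compute digits iteratively via d_i = x_i mod 19, x_{i+1} = (x_i − d_i)/19. The first 5 digits are (1, 9, 6, 10, 4).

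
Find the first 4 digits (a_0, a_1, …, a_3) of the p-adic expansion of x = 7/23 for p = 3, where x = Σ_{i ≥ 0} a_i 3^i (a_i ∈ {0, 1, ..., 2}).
(a_0, …, a_3) = (2, 1, 0, 1)

v_3(7/23) = 0 (numerator and denominator both coprime to 3), so x ∈ ℤ_3^×. Compute digits iteratively via a_i = x_i mod 3, x_{i+1} = (x_i − a_i)/3, with x_0 = x:
  x_0 = 7/23;  a_0 = 2;  x_1 = (x_0 − 2)/3 = -13/23
  x_1 = -13/23;  a_1 = 1;  x_2 = (x_1 − 1)/3 = -12/23
  x_2 = -12/23;  a_2 = 0;  x_3 = (x_2 − 0)/3 = -4/23
  x_3 = -4/23;  a_3 = 1;  x_4 = (x_3 − 1)/3 = -9/23
Digits: (2, 1, 0, 1).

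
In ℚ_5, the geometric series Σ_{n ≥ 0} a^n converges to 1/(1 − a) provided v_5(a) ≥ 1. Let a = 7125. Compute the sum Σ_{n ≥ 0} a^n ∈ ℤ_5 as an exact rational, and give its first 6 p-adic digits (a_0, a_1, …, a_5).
Σ a^n = 1/(1 − a) = -1/7124;  first 6 digits = (1, 0, 0, 2, 1, 2)

v_5(a) = 3 ≥ 1, so the series converges in ℤ_5 to 1/(1 − a) = 1/(1 − 7125) = -1/7124. Expand this rational in ℤ_5: compute digits iteratively via d_i = x_i mod 5, x_{i+1} = (x_i − d_i)/5. The first 6 digits are (1, 0, 0, 2, 1, 2).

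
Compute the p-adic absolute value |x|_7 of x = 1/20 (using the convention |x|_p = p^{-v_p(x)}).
|1/20|_7 = 1

Step 1 — compute v_7(x) by factoring powers of 7 out of the numerator and denominator: v_7(1/20) = 0. Step 2 — apply |x|_p = p^{-v_p(x)} = 7^{0} = 1.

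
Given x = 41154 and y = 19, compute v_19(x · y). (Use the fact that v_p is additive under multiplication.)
v_19(781926) = 4

v_p(x) = 3 (factor: 41154 = 19^3 · 6); v_p(y) = 1 (factor: 19 = 19^1 · 1). Additivity: v_p(xy) = v_p(x) + v_p(y) = 3 + 1 = 4. (Direct check: xy = 781926 = 19^4 · (6).)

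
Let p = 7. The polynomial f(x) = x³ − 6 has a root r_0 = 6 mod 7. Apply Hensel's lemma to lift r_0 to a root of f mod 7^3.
r_2 = 83 (mod 343)

Hensel: r_{i+1} = r_i − f(r_i)/f′(r_i) mod 7^{i+2}, where f′(x) = 3x². Iterate:
  r_0 = 6 (mod 7)
  r_1 = 34 (mod 49)
  r_2 = 83 (mod 343)
Final: r = 83 with f(r) ≡ 0 mod 7^3.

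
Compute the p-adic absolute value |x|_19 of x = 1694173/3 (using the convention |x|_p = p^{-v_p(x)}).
|1694173/3|_19 = 1/130321

Step 1 — compute v_19(x) by factoring powers of 19 out of the numerator and denominator: v_19(1694173/3) = 4. Step 2 — apply |x|_p = p^{-v_p(x)} = 19^{-4} = 1/130321.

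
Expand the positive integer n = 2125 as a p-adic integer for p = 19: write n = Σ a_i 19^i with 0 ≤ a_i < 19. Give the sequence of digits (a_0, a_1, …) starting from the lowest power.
(a_0, a_1, …) = (16, 16, 5)

Repeated division by 19 gives the digits low-to-high: 2125 = 16 + 16·19^1 + 5·19^2. Digit sequence: (16, 16, 5).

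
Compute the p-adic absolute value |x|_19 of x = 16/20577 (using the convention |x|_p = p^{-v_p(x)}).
|16/20577|_19 = 6859

Step 1 — compute v_19(x) by factoring powers of 19 out of the numerator and denominator: v_19(16/20577) = -3. Step 2 — apply |x|_p = p^{-v_p(x)} = 19^{3} = 6859.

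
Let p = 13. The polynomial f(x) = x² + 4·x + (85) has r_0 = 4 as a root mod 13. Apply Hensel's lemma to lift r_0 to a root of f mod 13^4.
r_3 = 2149 (mod 28561)

Hensel: r_{i+1} = r_i − f(r_i)·(f′(r_i))^{-1} mod 13^{i+2}, f′(x) = 2x + 4. Iterate:
  r_0 = 4 (mod 13)
  r_1 = 121 (mod 169)
  r_2 = 2149 (mod 2197)
  r_3 = 2149 (mod 28561)
Final: r = 2149 satisfies f(r) ≡ 0 mod 13^4.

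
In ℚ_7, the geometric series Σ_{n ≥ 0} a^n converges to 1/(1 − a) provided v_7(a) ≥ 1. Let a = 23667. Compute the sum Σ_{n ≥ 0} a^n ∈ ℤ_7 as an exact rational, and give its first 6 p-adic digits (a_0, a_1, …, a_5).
Σ a^n = 1/(1 − a) = -1/23666;  first 6 digits = (1, 0, 0, 6, 2, 1)

v_7(a) = 3 ≥ 1, so the series converges in ℤ_7 to 1/(1 − a) = 1/(1 − 23667) = -1/23666. Expand this rational in ℤ_7: compute digits iteratively via d_i = x_i mod 7, x_{i+1} = (x_i − d_i)/7. The first 6 digits are (1, 0, 0, 6, 2, 1).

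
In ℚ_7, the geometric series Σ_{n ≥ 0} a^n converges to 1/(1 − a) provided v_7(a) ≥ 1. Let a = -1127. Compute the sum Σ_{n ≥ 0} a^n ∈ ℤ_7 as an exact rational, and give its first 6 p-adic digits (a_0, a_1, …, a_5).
Σ a^n = 1/(1 − a) = 1/1128;  first 6 digits = (1, 0, 5, 3, 3, 5)

v_7(a) = 2 ≥ 1, so the series converges in ℤ_7 to 1/(1 − a) = 1/(1 − (-1127)) = 1/1128. Expand this rational in ℤ_7: compute digits iteratively via d_i = x_i mod 7, x_{i+1} = (x_i − d_i)/7. The first 6 digits are (1, 0, 5, 3, 3, 5).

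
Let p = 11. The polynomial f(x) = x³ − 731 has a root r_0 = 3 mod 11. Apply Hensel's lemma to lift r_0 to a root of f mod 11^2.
r_1 = 47 (mod 121)

Hensel: r_{i+1} = r_i − f(r_i)/f′(r_i) mod 11^{i+2}, where f′(x) = 3x². Iterate:
  r_0 = 3 (mod 11)
  r_1 = 47 (mod 121)
Final: r = 47 with f(r) ≡ 0 mod 11^2.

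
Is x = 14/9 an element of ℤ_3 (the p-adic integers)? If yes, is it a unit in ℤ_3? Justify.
x ∉ ℤ_3 (v_3(x) = -2 < 0)

ℤ_3 = {x ∈ ℚ_3 : v_3(x) ≥ 0} and ℤ_3^× = {x ∈ ℤ_3 : v_3(x) = 0}. Here v_3(14/9) = v_3(num) − v_3(den) = -2; compare against these criteria.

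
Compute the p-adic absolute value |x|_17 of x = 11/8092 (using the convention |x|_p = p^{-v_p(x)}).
|11/8092|_17 = 289

Step 1 — compute v_17(x) by factoring powers of 17 out of the numerator and denominator: v_17(11/8092) = -2. Step 2 — apply |x|_p = p^{-v_p(x)} = 17^{2} = 289.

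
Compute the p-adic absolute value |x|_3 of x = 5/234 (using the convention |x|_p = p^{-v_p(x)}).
|5/234|_3 = 9

Step 1 — compute v_3(x) by factoring powers of 3 out of the numerator and denominator: v_3(5/234) = -2. Step 2 — apply |x|_p = p^{-v_p(x)} = 3^{2} = 9.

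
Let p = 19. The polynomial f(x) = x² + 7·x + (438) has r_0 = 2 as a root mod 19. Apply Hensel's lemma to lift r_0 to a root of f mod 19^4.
r_3 = 17748 (mod 130321)

Hensel: r_{i+1} = r_i − f(r_i)·(f′(r_i))^{-1} mod 19^{i+2}, f′(x) = 2x + 7. Iterate:
  r_0 = 2 (mod 19)
  r_1 = 59 (mod 361)
  r_2 = 4030 (mod 6859)
  r_3 = 17748 (mod 130321)
Final: r = 17748 satisfies f(r) ≡ 0 mod 19^4.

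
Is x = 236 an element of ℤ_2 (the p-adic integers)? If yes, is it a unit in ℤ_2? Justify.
x ∈ ℤ_2 but not a unit; v_2(x) = 2 > 0

ℤ_2 = {x ∈ ℚ_2 : v_2(x) ≥ 0} and ℤ_2^× = {x ∈ ℤ_2 : v_2(x) = 0}. Here v_2(236) = v_2(num) − v_2(den) = 2; compare against these criteria.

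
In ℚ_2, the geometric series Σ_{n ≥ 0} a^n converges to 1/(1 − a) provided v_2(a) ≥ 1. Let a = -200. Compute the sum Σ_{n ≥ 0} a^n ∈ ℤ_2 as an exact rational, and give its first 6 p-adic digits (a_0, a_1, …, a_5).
Σ a^n = 1/(1 − a) = 1/201;  first 6 digits = (1, 0, 0, 1, 1, 1)

v_2(a) = 3 ≥ 1, so the series converges in ℤ_2 to 1/(1 − a) = 1/(1 − (-200)) = 1/201. Expand this rational in ℤ_2: compute digits iteratively via d_i = x_i mod 2, x_{i+1} = (x_i − d_i)/2. The first 6 digits are (1, 0, 0, 1, 1, 1).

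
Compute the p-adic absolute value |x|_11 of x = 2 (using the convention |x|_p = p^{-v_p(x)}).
|2|_11 = 1

Step 1 — compute v_11(x) by factoring powers of 11 out of the numerator and denominator: v_11(2) = 0. Step 2 — apply |x|_p = p^{-v_p(x)} = 11^{0} = 1.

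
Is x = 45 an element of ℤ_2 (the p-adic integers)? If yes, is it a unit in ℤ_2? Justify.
x ∈ ℤ_2^× (unit); v_2(x) = 0

ℤ_2 = {x ∈ ℚ_2 : v_2(x) ≥ 0} and ℤ_2^× = {x ∈ ℤ_2 : v_2(x) = 0}. Here v_2(45) = v_2(num) − v_2(den) = 0; compare against these criteria.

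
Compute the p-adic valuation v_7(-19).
v_7(-19) = 0

v_7(n) is the largest exponent k such that 7^k divides n. Factor out: -19 = -7^0 · 19. (Sign doesn't affect v_p.) So v_7(-19) = 0.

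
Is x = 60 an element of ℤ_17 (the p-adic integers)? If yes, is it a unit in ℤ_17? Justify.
x ∈ ℤ_17^× (unit); v_17(x) = 0

ℤ_17 = {x ∈ ℚ_17 : v_17(x) ≥ 0} and ℤ_17^× = {x ∈ ℤ_17 : v_17(x) = 0}. Here v_17(60) = v_17(num) − v_17(den) = 0; compare against these criteria.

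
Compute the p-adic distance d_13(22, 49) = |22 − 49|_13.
d_13(22, 49) = 1

Step 1 — x − y = 22 − 49 = -27. Step 2 — v_13(-27) = 0 (factor: -27 = −(13^0 · 27); the sign does not affect v_p). Step 3 — |x − y|_13 = 13^{0} = 1.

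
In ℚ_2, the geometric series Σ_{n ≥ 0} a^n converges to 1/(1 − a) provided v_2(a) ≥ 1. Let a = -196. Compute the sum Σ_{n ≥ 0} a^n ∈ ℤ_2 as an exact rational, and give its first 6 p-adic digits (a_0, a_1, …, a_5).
Σ a^n = 1/(1 − a) = 1/197;  first 6 digits = (1, 0, 1, 1, 0, 0)

v_2(a) = 2 ≥ 1, so the series converges in ℤ_2 to 1/(1 − a) = 1/(1 − (-196)) = 1/197. Expand this rational in ℤ_2: compute digits iteratively via d_i = x_i mod 2, x_{i+1} = (x_i − d_i)/2. The first 6 digits are (1, 0, 1, 1, 0, 0).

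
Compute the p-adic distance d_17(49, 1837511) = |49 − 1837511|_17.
d_17(49, 1837511) = 1/83521

Step 1 — x − y = 49 − 1837511 = -1837462. Step 2 — v_17(-1837462) = 4 (factor: -1837462 = −(17^4 · 22); the sign does not affect v_p). Step 3 — |x − y|_17 = 17^{-4} = 1/83521.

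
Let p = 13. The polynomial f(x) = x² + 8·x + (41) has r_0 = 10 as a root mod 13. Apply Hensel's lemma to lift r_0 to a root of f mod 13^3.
r_2 = 998 (mod 2197)

Hensel: r_{i+1} = r_i − f(r_i)·(f′(r_i))^{-1} mod 13^{i+2}, f′(x) = 2x + 8. Iterate:
  r_0 = 10 (mod 13)
  r_1 = 153 (mod 169)
  r_2 = 998 (mod 2197)
Final: r = 998 satisfies f(r) ≡ 0 mod 13^3.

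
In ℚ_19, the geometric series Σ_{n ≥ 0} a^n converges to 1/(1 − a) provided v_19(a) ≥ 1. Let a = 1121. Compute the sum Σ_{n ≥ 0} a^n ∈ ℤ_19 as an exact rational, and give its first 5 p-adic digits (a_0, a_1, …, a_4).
Σ a^n = 1/(1 − a) = -1/1120;  first 5 digits = (1, 2, 7, 1, 5)

v_19(a) = 1 ≥ 1, so the series converges in ℤ_19 to 1/(1 − a) = 1/(1 − 1121) = -1/1120. Expand this rational in ℤ_19: compute digits iteratively via d_i = x_i mod 19, x_{i+1} = (x_i − d_i)/19. The first 5 digits are (1, 2, 7, 1, 5).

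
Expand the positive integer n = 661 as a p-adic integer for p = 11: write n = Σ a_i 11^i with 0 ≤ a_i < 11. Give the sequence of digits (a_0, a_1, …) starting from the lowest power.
(a_0, a_1, …) = (1, 5, 5)

Repeated division by 11 gives the digits low-to-high: 661 = 1 + 5·11^1 + 5·11^2. Digit sequence: (1, 5, 5).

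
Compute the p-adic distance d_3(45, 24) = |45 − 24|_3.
d_3(45, 24) = 1/3

Step 1 — x − y = 45 − 24 = 21. Step 2 — v_3(21) = 1 (factor: 21 = (3^1 · 7); the sign does not affect v_p). Step 3 — |x − y|_3 = 3^{-1} = 1/3.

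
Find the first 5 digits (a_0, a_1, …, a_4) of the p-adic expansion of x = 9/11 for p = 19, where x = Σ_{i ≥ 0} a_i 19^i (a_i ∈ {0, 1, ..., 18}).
(a_0, …, a_4) = (6, 17, 6, 10, 15)

v_19(9/11) = 0 (numerator and denominator both coprime to 19), so x ∈ ℤ_19^×. Compute digits iteratively via a_i = x_i mod 19, x_{i+1} = (x_i − a_i)/19, with x_0 = x:
  x_0 = 9/11;  a_0 = 6;  x_1 = (x_0 − 6)/19 = -3/11
  x_1 = -3/11;  a_1 = 17;  x_2 = (x_1 − 17)/19 = -10/11
  x_2 = -10/11;  a_2 = 6;  x_3 = (x_2 − 6)/19 = -4/11
  x_3 = -4/11;  a_3 = 10;  x_4 = (x_3 − 10)/19 = -6/11
  x_4 = -6/11;  a_4 = 15;  x_5 = (x_4 − 15)/19 = -9/11
Digits: (6, 17, 6, 10, 15).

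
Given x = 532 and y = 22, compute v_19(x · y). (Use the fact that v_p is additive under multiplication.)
v_19(11704) = 1

v_p(x) = 1 (factor: 532 = 19^1 · 28); v_p(y) = 0 (factor: 22 = 19^0 · 22). Additivity: v_p(xy) = v_p(x) + v_p(y) = 1 + 0 = 1. (Direct check: xy = 11704 = 19^1 · (616).)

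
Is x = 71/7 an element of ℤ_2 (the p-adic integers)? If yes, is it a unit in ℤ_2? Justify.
x ∈ ℤ_2^× (unit); v_2(x) = 0

ℤ_2 = {x ∈ ℚ_2 : v_2(x) ≥ 0} and ℤ_2^× = {x ∈ ℤ_2 : v_2(x) = 0}. Here v_2(71/7) = v_2(num) − v_2(den) = 0; compare against these criteria.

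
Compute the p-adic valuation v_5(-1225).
v_5(-1225) = 2

v_5(n) is the largest exponent k such that 5^k divides n. Factor out: -1225 = -5^2 · 49. (Sign doesn't affect v_p.) So v_5(-1225) = 2.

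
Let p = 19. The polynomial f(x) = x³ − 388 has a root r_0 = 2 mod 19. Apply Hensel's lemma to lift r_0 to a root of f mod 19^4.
r_3 = 79935 (mod 130321)

Hensel: r_{i+1} = r_i − f(r_i)/f′(r_i) mod 19^{i+2}, where f′(x) = 3x². Iterate:
  r_0 = 2 (mod 19)
  r_1 = 154 (mod 361)
  r_2 = 4486 (mod 6859)
  r_3 = 79935 (mod 130321)
Final: r = 79935 with f(r) ≡ 0 mod 19^4.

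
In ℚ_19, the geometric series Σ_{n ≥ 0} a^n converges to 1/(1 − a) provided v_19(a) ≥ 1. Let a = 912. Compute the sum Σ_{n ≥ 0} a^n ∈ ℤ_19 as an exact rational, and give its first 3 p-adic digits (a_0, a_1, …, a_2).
Σ a^n = 1/(1 − a) = -1/911;  first 3 digits = (1, 10, 7)

v_19(a) = 1 ≥ 1, so the series converges in ℤ_19 to 1/(1 − a) = 1/(1 − 912) = -1/911. Expand this rational in ℤ_19: compute digits iteratively via d_i = x_i mod 19, x_{i+1} = (x_i − d_i)/19. The first 3 digits are (1, 10, 7).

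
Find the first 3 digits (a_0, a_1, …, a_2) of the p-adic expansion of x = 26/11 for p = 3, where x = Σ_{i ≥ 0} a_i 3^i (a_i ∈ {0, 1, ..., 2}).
(a_0, …, a_2) = (1, 1, 2)

v_3(26/11) = 0 (numerator and denominator both coprime to 3), so x ∈ ℤ_3^×. Compute digits iteratively via a_i = x_i mod 3, x_{i+1} = (x_i − a_i)/3, with x_0 = x:
  x_0 = 26/11;  a_0 = 1;  x_1 = (x_0 − 1)/3 = 5/11
  x_1 = 5/11;  a_1 = 1;  x_2 = (x_1 − 1)/3 = -2/11
  x_2 = -2/11;  a_2 = 2;  x_3 = (x_2 − 2)/3 = -8/11
Digits: (1, 1, 2).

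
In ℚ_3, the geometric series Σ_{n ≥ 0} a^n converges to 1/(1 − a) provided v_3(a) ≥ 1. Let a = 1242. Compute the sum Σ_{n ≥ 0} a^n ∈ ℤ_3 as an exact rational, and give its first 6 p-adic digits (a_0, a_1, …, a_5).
Σ a^n = 1/(1 − a) = -1/1241;  first 6 digits = (1, 0, 0, 1, 0, 2)

v_3(a) = 3 ≥ 1, so the series converges in ℤ_3 to 1/(1 − a) = 1/(1 − 1242) = -1/1241. Expand this rational in ℤ_3: compute digits iteratively via d_i = x_i mod 3, x_{i+1} = (x_i − d_i)/3. The first 6 digits are (1, 0, 0, 1, 0, 2).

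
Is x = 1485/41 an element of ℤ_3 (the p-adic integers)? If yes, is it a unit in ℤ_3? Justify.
x ∈ ℤ_3 but not a unit; v_3(x) = 3 > 0

ℤ_3 = {x ∈ ℚ_3 : v_3(x) ≥ 0} and ℤ_3^× = {x ∈ ℤ_3 : v_3(x) = 0}. Here v_3(1485/41) = v_3(num) − v_3(den) = 3; compare against these criteria.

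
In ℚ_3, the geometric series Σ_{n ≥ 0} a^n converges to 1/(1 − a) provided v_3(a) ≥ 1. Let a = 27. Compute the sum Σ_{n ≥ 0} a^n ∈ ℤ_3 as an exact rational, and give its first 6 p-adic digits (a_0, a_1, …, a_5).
Σ a^n = 1/(1 − a) = -1/26;  first 6 digits = (1, 0, 0, 1, 0, 0)

v_3(a) = 3 ≥ 1, so the series converges in ℤ_3 to 1/(1 − a) = 1/(1 − 27) = -1/26. Expand this rational in ℤ_3: compute digits iteratively via d_i = x_i mod 3, x_{i+1} = (x_i − d_i)/3. The first 6 digits are (1, 0, 0, 1, 0, 0).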